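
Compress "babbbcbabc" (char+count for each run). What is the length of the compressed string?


Input: babbbcbabc
Runs:
  'b' x 1 => "b1"
  'a' x 1 => "a1"
  'b' x 3 => "b3"
  'c' x 1 => "c1"
  'b' x 1 => "b1"
  'a' x 1 => "a1"
  'b' x 1 => "b1"
  'c' x 1 => "c1"
Compressed: "b1a1b3c1b1a1b1c1"
Compressed length: 16

16


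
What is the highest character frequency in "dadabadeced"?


Input: dadabadeced
Character counts:
  'a': 3
  'b': 1
  'c': 1
  'd': 4
  'e': 2
Maximum frequency: 4

4


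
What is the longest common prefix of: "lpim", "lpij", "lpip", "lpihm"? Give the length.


Words: lpim, lpij, lpip, lpihm
  Position 0: all 'l' => match
  Position 1: all 'p' => match
  Position 2: all 'i' => match
  Position 3: ('m', 'j', 'p', 'h') => mismatch, stop
LCP = "lpi" (length 3)

3


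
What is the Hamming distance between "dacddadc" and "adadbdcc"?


Comparing "dacddadc" and "adadbdcc" position by position:
  Position 0: 'd' vs 'a' => differ
  Position 1: 'a' vs 'd' => differ
  Position 2: 'c' vs 'a' => differ
  Position 3: 'd' vs 'd' => same
  Position 4: 'd' vs 'b' => differ
  Position 5: 'a' vs 'd' => differ
  Position 6: 'd' vs 'c' => differ
  Position 7: 'c' vs 'c' => same
Total differences (Hamming distance): 6

6


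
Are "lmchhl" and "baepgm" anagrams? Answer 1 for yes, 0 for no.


Strings: "lmchhl", "baepgm"
Sorted first:  chhllm
Sorted second: abegmp
Differ at position 0: 'c' vs 'a' => not anagrams

0


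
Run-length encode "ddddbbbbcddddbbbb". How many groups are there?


Input: ddddbbbbcddddbbbb
Scanning for consecutive runs:
  Group 1: 'd' x 4 (positions 0-3)
  Group 2: 'b' x 4 (positions 4-7)
  Group 3: 'c' x 1 (positions 8-8)
  Group 4: 'd' x 4 (positions 9-12)
  Group 5: 'b' x 4 (positions 13-16)
Total groups: 5

5


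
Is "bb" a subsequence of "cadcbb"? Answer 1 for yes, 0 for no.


Check if "bb" is a subsequence of "cadcbb"
Greedy scan:
  Position 0 ('c'): no match needed
  Position 1 ('a'): no match needed
  Position 2 ('d'): no match needed
  Position 3 ('c'): no match needed
  Position 4 ('b'): matches sub[0] = 'b'
  Position 5 ('b'): matches sub[1] = 'b'
All 2 characters matched => is a subsequence

1


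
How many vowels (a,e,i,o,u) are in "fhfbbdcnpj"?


Input: fhfbbdcnpj
Checking each character:
  'f' at position 0: consonant
  'h' at position 1: consonant
  'f' at position 2: consonant
  'b' at position 3: consonant
  'b' at position 4: consonant
  'd' at position 5: consonant
  'c' at position 6: consonant
  'n' at position 7: consonant
  'p' at position 8: consonant
  'j' at position 9: consonant
Total vowels: 0

0


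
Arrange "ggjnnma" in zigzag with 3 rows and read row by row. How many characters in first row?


Zigzag "ggjnnma" into 3 rows:
Placing characters:
  'g' => row 0
  'g' => row 1
  'j' => row 2
  'n' => row 1
  'n' => row 0
  'm' => row 1
  'a' => row 2
Rows:
  Row 0: "gn"
  Row 1: "gnm"
  Row 2: "ja"
First row length: 2

2


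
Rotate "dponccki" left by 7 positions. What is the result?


Input: "dponccki", rotate left by 7
First 7 characters: "dponcck"
Remaining characters: "i"
Concatenate remaining + first: "i" + "dponcck" = "idponcck"

idponcck


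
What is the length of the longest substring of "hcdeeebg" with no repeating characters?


Input: "hcdeeebg"
Sliding window (track last position of each char):
  Position 0 ('h'): window [0,0] length 1 -- new best
  Position 1 ('c'): window [0,1] length 2 -- new best
  Position 2 ('d'): window [0,2] length 3 -- new best
  Position 3 ('e'): window [0,3] length 4 -- new best
  Position 4 ('e'): repeat (last at 3), move window start to 4
  Position 4 ('e'): window [4,4] length 1
  Position 5 ('e'): repeat (last at 4), move window start to 5
  Position 5 ('e'): window [5,5] length 1
  Position 6 ('b'): window [5,6] length 2
  Position 7 ('g'): window [5,7] length 3
Longest substring with no repeats: "hcde" with length 4

4


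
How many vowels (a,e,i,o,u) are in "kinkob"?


Input: kinkob
Checking each character:
  'k' at position 0: consonant
  'i' at position 1: vowel (running total: 1)
  'n' at position 2: consonant
  'k' at position 3: consonant
  'o' at position 4: vowel (running total: 2)
  'b' at position 5: consonant
Total vowels: 2

2


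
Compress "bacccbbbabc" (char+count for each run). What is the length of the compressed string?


Input: bacccbbbabc
Runs:
  'b' x 1 => "b1"
  'a' x 1 => "a1"
  'c' x 3 => "c3"
  'b' x 3 => "b3"
  'a' x 1 => "a1"
  'b' x 1 => "b1"
  'c' x 1 => "c1"
Compressed: "b1a1c3b3a1b1c1"
Compressed length: 14

14


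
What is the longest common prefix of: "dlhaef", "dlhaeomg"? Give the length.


Words: dlhaef, dlhaeomg
  Position 0: all 'd' => match
  Position 1: all 'l' => match
  Position 2: all 'h' => match
  Position 3: all 'a' => match
  Position 4: all 'e' => match
  Position 5: ('f', 'o') => mismatch, stop
LCP = "dlhae" (length 5)

5


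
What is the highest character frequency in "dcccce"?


Input: dcccce
Character counts:
  'c': 4
  'd': 1
  'e': 1
Maximum frequency: 4

4


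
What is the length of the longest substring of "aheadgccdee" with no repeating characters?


Input: "aheadgccdee"
Sliding window (track last position of each char):
  Position 0 ('a'): window [0,0] length 1 -- new best
  Position 1 ('h'): window [0,1] length 2 -- new best
  Position 2 ('e'): window [0,2] length 3 -- new best
  Position 3 ('a'): repeat (last at 0), move window start to 1
  Position 3 ('a'): window [1,3] length 3
  Position 4 ('d'): window [1,4] length 4 -- new best
  Position 5 ('g'): window [1,5] length 5 -- new best
  Position 6 ('c'): window [1,6] length 6 -- new best
  Position 7 ('c'): repeat (last at 6), move window start to 7
  Position 7 ('c'): window [7,7] length 1
  Position 8 ('d'): window [7,8] length 2
  Position 9 ('e'): window [7,9] length 3
  Position 10 ('e'): repeat (last at 9), move window start to 10
  Position 10 ('e'): window [10,10] length 1
Longest substring with no repeats: "headgc" with length 6

6


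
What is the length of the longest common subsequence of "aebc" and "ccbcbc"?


LCS of "aebc" and "ccbcbc"
DP table:
           c    c    b    c    b    c
      0    0    0    0    0    0    0
  a   0    0    0    0    0    0    0
  e   0    0    0    0    0    0    0
  b   0    0    0    1    1    1    1
  c   0    1    1    1    2    2    2
LCS length = dp[4][6] = 2

2


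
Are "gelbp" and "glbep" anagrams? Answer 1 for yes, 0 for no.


Strings: "gelbp", "glbep"
Sorted first:  beglp
Sorted second: beglp
Sorted forms match => anagrams

1


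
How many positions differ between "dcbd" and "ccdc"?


Comparing "dcbd" and "ccdc" position by position:
  Position 0: 'd' vs 'c' => DIFFER
  Position 1: 'c' vs 'c' => same
  Position 2: 'b' vs 'd' => DIFFER
  Position 3: 'd' vs 'c' => DIFFER
Positions that differ: 3

3


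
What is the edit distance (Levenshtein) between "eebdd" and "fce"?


Computing edit distance: "eebdd" -> "fce"
DP table:
           f    c    e
      0    1    2    3
  e   1    1    2    2
  e   2    2    2    2
  b   3    3    3    3
  d   4    4    4    4
  d   5    5    5    5
Edit distance = dp[5][3] = 5

5


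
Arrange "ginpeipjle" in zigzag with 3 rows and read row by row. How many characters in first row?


Zigzag "ginpeipjle" into 3 rows:
Placing characters:
  'g' => row 0
  'i' => row 1
  'n' => row 2
  'p' => row 1
  'e' => row 0
  'i' => row 1
  'p' => row 2
  'j' => row 1
  'l' => row 0
  'e' => row 1
Rows:
  Row 0: "gel"
  Row 1: "ipije"
  Row 2: "np"
First row length: 3

3


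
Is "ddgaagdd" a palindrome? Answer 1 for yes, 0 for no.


Input: ddgaagdd
Reversed: ddgaagdd
  Compare pos 0 ('d') with pos 7 ('d'): match
  Compare pos 1 ('d') with pos 6 ('d'): match
  Compare pos 2 ('g') with pos 5 ('g'): match
  Compare pos 3 ('a') with pos 4 ('a'): match
Result: palindrome

1


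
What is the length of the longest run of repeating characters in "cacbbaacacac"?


Input: "cacbbaacacac"
Scanning for longest run:
  Position 1 ('a'): new char, reset run to 1
  Position 2 ('c'): new char, reset run to 1
  Position 3 ('b'): new char, reset run to 1
  Position 4 ('b'): continues run of 'b', length=2
  Position 5 ('a'): new char, reset run to 1
  Position 6 ('a'): continues run of 'a', length=2
  Position 7 ('c'): new char, reset run to 1
  Position 8 ('a'): new char, reset run to 1
  Position 9 ('c'): new char, reset run to 1
  Position 10 ('a'): new char, reset run to 1
  Position 11 ('c'): new char, reset run to 1
Longest run: 'b' with length 2

2


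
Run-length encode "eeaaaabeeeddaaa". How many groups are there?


Input: eeaaaabeeeddaaa
Scanning for consecutive runs:
  Group 1: 'e' x 2 (positions 0-1)
  Group 2: 'a' x 4 (positions 2-5)
  Group 3: 'b' x 1 (positions 6-6)
  Group 4: 'e' x 3 (positions 7-9)
  Group 5: 'd' x 2 (positions 10-11)
  Group 6: 'a' x 3 (positions 12-14)
Total groups: 6

6


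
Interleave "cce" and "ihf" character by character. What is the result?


Interleaving "cce" and "ihf":
  Position 0: 'c' from first, 'i' from second => "ci"
  Position 1: 'c' from first, 'h' from second => "ch"
  Position 2: 'e' from first, 'f' from second => "ef"
Result: cichef

cichef


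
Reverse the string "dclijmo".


Input: dclijmo
Reading characters right to left:
  Position 6: 'o'
  Position 5: 'm'
  Position 4: 'j'
  Position 3: 'i'
  Position 2: 'l'
  Position 1: 'c'
  Position 0: 'd'
Reversed: omjilcd

omjilcd


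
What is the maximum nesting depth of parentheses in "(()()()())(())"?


Input: "(()()()())(())"
Tracking depth:
  Position 0 '(': depth becomes 1
  Position 1 '(': depth becomes 2
  Position 2 ')': depth becomes 1
  Position 3 '(': depth becomes 2
  Position 4 ')': depth becomes 1
  Position 5 '(': depth becomes 2
  Position 6 ')': depth becomes 1
  Position 7 '(': depth becomes 2
  Position 8 ')': depth becomes 1
  Position 9 ')': depth becomes 0
  Position 10 '(': depth becomes 1
  Position 11 '(': depth becomes 2
  Position 12 ')': depth becomes 1
  Position 13 ')': depth becomes 0
Maximum depth reached: 2

2


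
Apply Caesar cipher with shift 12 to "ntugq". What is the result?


Caesar cipher: shift "ntugq" by 12
  'n' (pos 13) + 12 = pos 25 = 'z'
  't' (pos 19) + 12 = pos 5 = 'f'
  'u' (pos 20) + 12 = pos 6 = 'g'
  'g' (pos 6) + 12 = pos 18 = 's'
  'q' (pos 16) + 12 = pos 2 = 'c'
Result: zfgsc

zfgsc


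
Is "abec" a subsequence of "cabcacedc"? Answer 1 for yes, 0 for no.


Check if "abec" is a subsequence of "cabcacedc"
Greedy scan:
  Position 0 ('c'): no match needed
  Position 1 ('a'): matches sub[0] = 'a'
  Position 2 ('b'): matches sub[1] = 'b'
  Position 3 ('c'): no match needed
  Position 4 ('a'): no match needed
  Position 5 ('c'): no match needed
  Position 6 ('e'): matches sub[2] = 'e'
  Position 7 ('d'): no match needed
  Position 8 ('c'): matches sub[3] = 'c'
All 4 characters matched => is a subsequence

1


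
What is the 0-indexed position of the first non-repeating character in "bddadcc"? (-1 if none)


Input: bddadcc
Character frequencies:
  'a': 1
  'b': 1
  'c': 2
  'd': 3
Scanning left to right for freq == 1:
  Position 0 ('b'): unique! => answer = 0

0


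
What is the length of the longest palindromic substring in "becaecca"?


Input: "becaecca"
Checking substrings for palindromes:
  [5:7] "cc" (len 2) => palindrome
Longest palindromic substring: "cc" with length 2

2


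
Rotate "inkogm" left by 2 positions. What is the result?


Input: "inkogm", rotate left by 2
First 2 characters: "in"
Remaining characters: "kogm"
Concatenate remaining + first: "kogm" + "in" = "kogmin"

kogmin


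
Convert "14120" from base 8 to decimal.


Input: "14120" in base 8
Positional expansion:
  Digit '1' (value 1) x 8^4 = 4096
  Digit '4' (value 4) x 8^3 = 2048
  Digit '1' (value 1) x 8^2 = 64
  Digit '2' (value 2) x 8^1 = 16
  Digit '0' (value 0) x 8^0 = 0
Sum = 6224

6224


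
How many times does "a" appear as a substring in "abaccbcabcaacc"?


Searching for "a" in "abaccbcabcaacc"
Scanning each position:
  Position 0: "a" => MATCH
  Position 1: "b" => no
  Position 2: "a" => MATCH
  Position 3: "c" => no
  Position 4: "c" => no
  Position 5: "b" => no
  Position 6: "c" => no
  Position 7: "a" => MATCH
  Position 8: "b" => no
  Position 9: "c" => no
  Position 10: "a" => MATCH
  Position 11: "a" => MATCH
  Position 12: "c" => no
  Position 13: "c" => no
Total occurrences: 5

5


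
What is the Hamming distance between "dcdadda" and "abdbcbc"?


Comparing "dcdadda" and "abdbcbc" position by position:
  Position 0: 'd' vs 'a' => differ
  Position 1: 'c' vs 'b' => differ
  Position 2: 'd' vs 'd' => same
  Position 3: 'a' vs 'b' => differ
  Position 4: 'd' vs 'c' => differ
  Position 5: 'd' vs 'b' => differ
  Position 6: 'a' vs 'c' => differ
Total differences (Hamming distance): 6

6


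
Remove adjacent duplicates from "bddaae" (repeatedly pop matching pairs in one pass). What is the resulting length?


Input: bddaae
Stack-based adjacent duplicate removal:
  Read 'b': push. Stack: b
  Read 'd': push. Stack: bd
  Read 'd': matches stack top 'd' => pop. Stack: b
  Read 'a': push. Stack: ba
  Read 'a': matches stack top 'a' => pop. Stack: b
  Read 'e': push. Stack: be
Final stack: "be" (length 2)

2


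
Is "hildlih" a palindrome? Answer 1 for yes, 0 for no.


Input: hildlih
Reversed: hildlih
  Compare pos 0 ('h') with pos 6 ('h'): match
  Compare pos 1 ('i') with pos 5 ('i'): match
  Compare pos 2 ('l') with pos 4 ('l'): match
Result: palindrome

1


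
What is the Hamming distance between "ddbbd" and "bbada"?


Comparing "ddbbd" and "bbada" position by position:
  Position 0: 'd' vs 'b' => differ
  Position 1: 'd' vs 'b' => differ
  Position 2: 'b' vs 'a' => differ
  Position 3: 'b' vs 'd' => differ
  Position 4: 'd' vs 'a' => differ
Total differences (Hamming distance): 5

5


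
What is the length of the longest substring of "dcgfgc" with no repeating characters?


Input: "dcgfgc"
Sliding window (track last position of each char):
  Position 0 ('d'): window [0,0] length 1 -- new best
  Position 1 ('c'): window [0,1] length 2 -- new best
  Position 2 ('g'): window [0,2] length 3 -- new best
  Position 3 ('f'): window [0,3] length 4 -- new best
  Position 4 ('g'): repeat (last at 2), move window start to 3
  Position 4 ('g'): window [3,4] length 2
  Position 5 ('c'): window [3,5] length 3
Longest substring with no repeats: "dcgf" with length 4

4


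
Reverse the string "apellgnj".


Input: apellgnj
Reading characters right to left:
  Position 7: 'j'
  Position 6: 'n'
  Position 5: 'g'
  Position 4: 'l'
  Position 3: 'l'
  Position 2: 'e'
  Position 1: 'p'
  Position 0: 'a'
Reversed: jngllepa

jngllepa


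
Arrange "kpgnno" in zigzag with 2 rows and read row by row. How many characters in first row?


Zigzag "kpgnno" into 2 rows:
Placing characters:
  'k' => row 0
  'p' => row 1
  'g' => row 0
  'n' => row 1
  'n' => row 0
  'o' => row 1
Rows:
  Row 0: "kgn"
  Row 1: "pno"
First row length: 3

3


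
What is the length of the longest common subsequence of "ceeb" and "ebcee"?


LCS of "ceeb" and "ebcee"
DP table:
           e    b    c    e    e
      0    0    0    0    0    0
  c   0    0    0    1    1    1
  e   0    1    1    1    2    2
  e   0    1    1    1    2    3
  b   0    1    2    2    2    3
LCS length = dp[4][5] = 3

3


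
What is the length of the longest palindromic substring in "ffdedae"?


Input: "ffdedae"
Checking substrings for palindromes:
  [2:5] "ded" (len 3) => palindrome
  [0:2] "ff" (len 2) => palindrome
Longest palindromic substring: "ded" with length 3

3


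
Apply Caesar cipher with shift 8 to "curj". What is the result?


Caesar cipher: shift "curj" by 8
  'c' (pos 2) + 8 = pos 10 = 'k'
  'u' (pos 20) + 8 = pos 2 = 'c'
  'r' (pos 17) + 8 = pos 25 = 'z'
  'j' (pos 9) + 8 = pos 17 = 'r'
Result: kczr

kczr


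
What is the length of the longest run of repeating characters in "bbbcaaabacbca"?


Input: "bbbcaaabacbca"
Scanning for longest run:
  Position 1 ('b'): continues run of 'b', length=2
  Position 2 ('b'): continues run of 'b', length=3
  Position 3 ('c'): new char, reset run to 1
  Position 4 ('a'): new char, reset run to 1
  Position 5 ('a'): continues run of 'a', length=2
  Position 6 ('a'): continues run of 'a', length=3
  Position 7 ('b'): new char, reset run to 1
  Position 8 ('a'): new char, reset run to 1
  Position 9 ('c'): new char, reset run to 1
  Position 10 ('b'): new char, reset run to 1
  Position 11 ('c'): new char, reset run to 1
  Position 12 ('a'): new char, reset run to 1
Longest run: 'b' with length 3

3


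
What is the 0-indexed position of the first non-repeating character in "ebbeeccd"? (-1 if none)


Input: ebbeeccd
Character frequencies:
  'b': 2
  'c': 2
  'd': 1
  'e': 3
Scanning left to right for freq == 1:
  Position 0 ('e'): freq=3, skip
  Position 1 ('b'): freq=2, skip
  Position 2 ('b'): freq=2, skip
  Position 3 ('e'): freq=3, skip
  Position 4 ('e'): freq=3, skip
  Position 5 ('c'): freq=2, skip
  Position 6 ('c'): freq=2, skip
  Position 7 ('d'): unique! => answer = 7

7


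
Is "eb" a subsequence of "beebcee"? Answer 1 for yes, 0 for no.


Check if "eb" is a subsequence of "beebcee"
Greedy scan:
  Position 0 ('b'): no match needed
  Position 1 ('e'): matches sub[0] = 'e'
  Position 2 ('e'): no match needed
  Position 3 ('b'): matches sub[1] = 'b'
  Position 4 ('c'): no match needed
  Position 5 ('e'): no match needed
  Position 6 ('e'): no match needed
All 2 characters matched => is a subsequence

1


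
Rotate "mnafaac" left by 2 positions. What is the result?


Input: "mnafaac", rotate left by 2
First 2 characters: "mn"
Remaining characters: "afaac"
Concatenate remaining + first: "afaac" + "mn" = "afaacmn"

afaacmn


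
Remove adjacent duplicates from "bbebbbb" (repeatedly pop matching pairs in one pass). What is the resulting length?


Input: bbebbbb
Stack-based adjacent duplicate removal:
  Read 'b': push. Stack: b
  Read 'b': matches stack top 'b' => pop. Stack: (empty)
  Read 'e': push. Stack: e
  Read 'b': push. Stack: eb
  Read 'b': matches stack top 'b' => pop. Stack: e
  Read 'b': push. Stack: eb
  Read 'b': matches stack top 'b' => pop. Stack: e
Final stack: "e" (length 1)

1


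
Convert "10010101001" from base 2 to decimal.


Input: "10010101001" in base 2
Positional expansion:
  Digit '1' (value 1) x 2^10 = 1024
  Digit '0' (value 0) x 2^9 = 0
  Digit '0' (value 0) x 2^8 = 0
  Digit '1' (value 1) x 2^7 = 128
  Digit '0' (value 0) x 2^6 = 0
  Digit '1' (value 1) x 2^5 = 32
  Digit '0' (value 0) x 2^4 = 0
  Digit '1' (value 1) x 2^3 = 8
  Digit '0' (value 0) x 2^2 = 0
  Digit '0' (value 0) x 2^1 = 0
  Digit '1' (value 1) x 2^0 = 1
Sum = 1193

1193


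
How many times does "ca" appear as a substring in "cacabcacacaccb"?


Searching for "ca" in "cacabcacacaccb"
Scanning each position:
  Position 0: "ca" => MATCH
  Position 1: "ac" => no
  Position 2: "ca" => MATCH
  Position 3: "ab" => no
  Position 4: "bc" => no
  Position 5: "ca" => MATCH
  Position 6: "ac" => no
  Position 7: "ca" => MATCH
  Position 8: "ac" => no
  Position 9: "ca" => MATCH
  Position 10: "ac" => no
  Position 11: "cc" => no
  Position 12: "cb" => no
Total occurrences: 5

5


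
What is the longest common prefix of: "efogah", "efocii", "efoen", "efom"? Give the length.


Words: efogah, efocii, efoen, efom
  Position 0: all 'e' => match
  Position 1: all 'f' => match
  Position 2: all 'o' => match
  Position 3: ('g', 'c', 'e', 'm') => mismatch, stop
LCP = "efo" (length 3)

3


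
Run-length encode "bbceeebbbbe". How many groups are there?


Input: bbceeebbbbe
Scanning for consecutive runs:
  Group 1: 'b' x 2 (positions 0-1)
  Group 2: 'c' x 1 (positions 2-2)
  Group 3: 'e' x 3 (positions 3-5)
  Group 4: 'b' x 4 (positions 6-9)
  Group 5: 'e' x 1 (positions 10-10)
Total groups: 5

5


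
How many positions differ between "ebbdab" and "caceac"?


Comparing "ebbdab" and "caceac" position by position:
  Position 0: 'e' vs 'c' => DIFFER
  Position 1: 'b' vs 'a' => DIFFER
  Position 2: 'b' vs 'c' => DIFFER
  Position 3: 'd' vs 'e' => DIFFER
  Position 4: 'a' vs 'a' => same
  Position 5: 'b' vs 'c' => DIFFER
Positions that differ: 5

5


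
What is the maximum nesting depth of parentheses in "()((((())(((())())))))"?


Input: "()((((())(((())())))))"
Tracking depth:
  Position 0 '(': depth becomes 1
  Position 1 ')': depth becomes 0
  Position 2 '(': depth becomes 1
  Position 3 '(': depth becomes 2
  Position 4 '(': depth becomes 3
  Position 5 '(': depth becomes 4
  Position 6 '(': depth becomes 5
  Position 7 ')': depth becomes 4
  Position 8 ')': depth becomes 3
  Position 9 '(': depth becomes 4
  Position 10 '(': depth becomes 5
  Position 11 '(': depth becomes 6
  Position 12 '(': depth becomes 7
  Position 13 ')': depth becomes 6
  Position 14 ')': depth becomes 5
  Position 15 '(': depth becomes 6
  Position 16 ')': depth becomes 5
  Position 17 ')': depth becomes 4
  Position 18 ')': depth becomes 3
  Position 19 ')': depth becomes 2
  Position 20 ')': depth becomes 1
  Position 21 ')': depth becomes 0
Maximum depth reached: 7

7


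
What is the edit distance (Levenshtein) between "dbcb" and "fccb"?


Computing edit distance: "dbcb" -> "fccb"
DP table:
           f    c    c    b
      0    1    2    3    4
  d   1    1    2    3    4
  b   2    2    2    3    3
  c   3    3    2    2    3
  b   4    4    3    3    2
Edit distance = dp[4][4] = 2

2


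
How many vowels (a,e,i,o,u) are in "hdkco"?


Input: hdkco
Checking each character:
  'h' at position 0: consonant
  'd' at position 1: consonant
  'k' at position 2: consonant
  'c' at position 3: consonant
  'o' at position 4: vowel (running total: 1)
Total vowels: 1

1


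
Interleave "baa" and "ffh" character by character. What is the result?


Interleaving "baa" and "ffh":
  Position 0: 'b' from first, 'f' from second => "bf"
  Position 1: 'a' from first, 'f' from second => "af"
  Position 2: 'a' from first, 'h' from second => "ah"
Result: bfafah

bfafah


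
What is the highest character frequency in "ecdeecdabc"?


Input: ecdeecdabc
Character counts:
  'a': 1
  'b': 1
  'c': 3
  'd': 2
  'e': 3
Maximum frequency: 3

3


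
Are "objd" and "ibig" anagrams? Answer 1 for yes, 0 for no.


Strings: "objd", "ibig"
Sorted first:  bdjo
Sorted second: bgii
Differ at position 1: 'd' vs 'g' => not anagrams

0


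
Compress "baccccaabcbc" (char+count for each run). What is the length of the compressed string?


Input: baccccaabcbc
Runs:
  'b' x 1 => "b1"
  'a' x 1 => "a1"
  'c' x 4 => "c4"
  'a' x 2 => "a2"
  'b' x 1 => "b1"
  'c' x 1 => "c1"
  'b' x 1 => "b1"
  'c' x 1 => "c1"
Compressed: "b1a1c4a2b1c1b1c1"
Compressed length: 16

16


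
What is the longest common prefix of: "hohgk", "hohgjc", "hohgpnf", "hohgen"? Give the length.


Words: hohgk, hohgjc, hohgpnf, hohgen
  Position 0: all 'h' => match
  Position 1: all 'o' => match
  Position 2: all 'h' => match
  Position 3: all 'g' => match
  Position 4: ('k', 'j', 'p', 'e') => mismatch, stop
LCP = "hohg" (length 4)

4


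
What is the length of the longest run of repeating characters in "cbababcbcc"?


Input: "cbababcbcc"
Scanning for longest run:
  Position 1 ('b'): new char, reset run to 1
  Position 2 ('a'): new char, reset run to 1
  Position 3 ('b'): new char, reset run to 1
  Position 4 ('a'): new char, reset run to 1
  Position 5 ('b'): new char, reset run to 1
  Position 6 ('c'): new char, reset run to 1
  Position 7 ('b'): new char, reset run to 1
  Position 8 ('c'): new char, reset run to 1
  Position 9 ('c'): continues run of 'c', length=2
Longest run: 'c' with length 2

2


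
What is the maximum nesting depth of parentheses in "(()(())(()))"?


Input: "(()(())(()))"
Tracking depth:
  Position 0 '(': depth becomes 1
  Position 1 '(': depth becomes 2
  Position 2 ')': depth becomes 1
  Position 3 '(': depth becomes 2
  Position 4 '(': depth becomes 3
  Position 5 ')': depth becomes 2
  Position 6 ')': depth becomes 1
  Position 7 '(': depth becomes 2
  Position 8 '(': depth becomes 3
  Position 9 ')': depth becomes 2
  Position 10 ')': depth becomes 1
  Position 11 ')': depth becomes 0
Maximum depth reached: 3

3


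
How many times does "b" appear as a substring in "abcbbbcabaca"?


Searching for "b" in "abcbbbcabaca"
Scanning each position:
  Position 0: "a" => no
  Position 1: "b" => MATCH
  Position 2: "c" => no
  Position 3: "b" => MATCH
  Position 4: "b" => MATCH
  Position 5: "b" => MATCH
  Position 6: "c" => no
  Position 7: "a" => no
  Position 8: "b" => MATCH
  Position 9: "a" => no
  Position 10: "c" => no
  Position 11: "a" => no
Total occurrences: 5

5


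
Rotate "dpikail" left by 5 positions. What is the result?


Input: "dpikail", rotate left by 5
First 5 characters: "dpika"
Remaining characters: "il"
Concatenate remaining + first: "il" + "dpika" = "ildpika"

ildpika


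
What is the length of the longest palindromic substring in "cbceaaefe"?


Input: "cbceaaefe"
Checking substrings for palindromes:
  [3:7] "eaae" (len 4) => palindrome
  [0:3] "cbc" (len 3) => palindrome
  [6:9] "efe" (len 3) => palindrome
  [4:6] "aa" (len 2) => palindrome
Longest palindromic substring: "eaae" with length 4

4


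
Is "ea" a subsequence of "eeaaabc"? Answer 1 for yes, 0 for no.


Check if "ea" is a subsequence of "eeaaabc"
Greedy scan:
  Position 0 ('e'): matches sub[0] = 'e'
  Position 1 ('e'): no match needed
  Position 2 ('a'): matches sub[1] = 'a'
  Position 3 ('a'): no match needed
  Position 4 ('a'): no match needed
  Position 5 ('b'): no match needed
  Position 6 ('c'): no match needed
All 2 characters matched => is a subsequence

1


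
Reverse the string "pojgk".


Input: pojgk
Reading characters right to left:
  Position 4: 'k'
  Position 3: 'g'
  Position 2: 'j'
  Position 1: 'o'
  Position 0: 'p'
Reversed: kgjop

kgjop


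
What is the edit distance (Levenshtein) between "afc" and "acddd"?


Computing edit distance: "afc" -> "acddd"
DP table:
           a    c    d    d    d
      0    1    2    3    4    5
  a   1    0    1    2    3    4
  f   2    1    1    2    3    4
  c   3    2    1    2    3    4
Edit distance = dp[3][5] = 4

4


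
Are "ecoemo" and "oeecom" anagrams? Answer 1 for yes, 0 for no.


Strings: "ecoemo", "oeecom"
Sorted first:  ceemoo
Sorted second: ceemoo
Sorted forms match => anagrams

1


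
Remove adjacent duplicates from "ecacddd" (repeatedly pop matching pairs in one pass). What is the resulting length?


Input: ecacddd
Stack-based adjacent duplicate removal:
  Read 'e': push. Stack: e
  Read 'c': push. Stack: ec
  Read 'a': push. Stack: eca
  Read 'c': push. Stack: ecac
  Read 'd': push. Stack: ecacd
  Read 'd': matches stack top 'd' => pop. Stack: ecac
  Read 'd': push. Stack: ecacd
Final stack: "ecacd" (length 5)

5


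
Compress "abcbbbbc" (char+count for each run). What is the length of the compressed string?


Input: abcbbbbc
Runs:
  'a' x 1 => "a1"
  'b' x 1 => "b1"
  'c' x 1 => "c1"
  'b' x 4 => "b4"
  'c' x 1 => "c1"
Compressed: "a1b1c1b4c1"
Compressed length: 10

10


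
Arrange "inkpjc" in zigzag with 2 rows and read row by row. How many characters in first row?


Zigzag "inkpjc" into 2 rows:
Placing characters:
  'i' => row 0
  'n' => row 1
  'k' => row 0
  'p' => row 1
  'j' => row 0
  'c' => row 1
Rows:
  Row 0: "ikj"
  Row 1: "npc"
First row length: 3

3


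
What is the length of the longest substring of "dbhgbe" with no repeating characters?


Input: "dbhgbe"
Sliding window (track last position of each char):
  Position 0 ('d'): window [0,0] length 1 -- new best
  Position 1 ('b'): window [0,1] length 2 -- new best
  Position 2 ('h'): window [0,2] length 3 -- new best
  Position 3 ('g'): window [0,3] length 4 -- new best
  Position 4 ('b'): repeat (last at 1), move window start to 2
  Position 4 ('b'): window [2,4] length 3
  Position 5 ('e'): window [2,5] length 4
Longest substring with no repeats: "dbhg" with length 4

4


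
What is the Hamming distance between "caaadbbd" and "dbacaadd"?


Comparing "caaadbbd" and "dbacaadd" position by position:
  Position 0: 'c' vs 'd' => differ
  Position 1: 'a' vs 'b' => differ
  Position 2: 'a' vs 'a' => same
  Position 3: 'a' vs 'c' => differ
  Position 4: 'd' vs 'a' => differ
  Position 5: 'b' vs 'a' => differ
  Position 6: 'b' vs 'd' => differ
  Position 7: 'd' vs 'd' => same
Total differences (Hamming distance): 6

6


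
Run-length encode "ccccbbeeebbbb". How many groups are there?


Input: ccccbbeeebbbb
Scanning for consecutive runs:
  Group 1: 'c' x 4 (positions 0-3)
  Group 2: 'b' x 2 (positions 4-5)
  Group 3: 'e' x 3 (positions 6-8)
  Group 4: 'b' x 4 (positions 9-12)
Total groups: 4

4


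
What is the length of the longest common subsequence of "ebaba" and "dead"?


LCS of "ebaba" and "dead"
DP table:
           d    e    a    d
      0    0    0    0    0
  e   0    0    1    1    1
  b   0    0    1    1    1
  a   0    0    1    2    2
  b   0    0    1    2    2
  a   0    0    1    2    2
LCS length = dp[5][4] = 2

2


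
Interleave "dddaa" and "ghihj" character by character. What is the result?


Interleaving "dddaa" and "ghihj":
  Position 0: 'd' from first, 'g' from second => "dg"
  Position 1: 'd' from first, 'h' from second => "dh"
  Position 2: 'd' from first, 'i' from second => "di"
  Position 3: 'a' from first, 'h' from second => "ah"
  Position 4: 'a' from first, 'j' from second => "aj"
Result: dgdhdiahaj

dgdhdiahaj


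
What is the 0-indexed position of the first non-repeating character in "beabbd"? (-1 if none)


Input: beabbd
Character frequencies:
  'a': 1
  'b': 3
  'd': 1
  'e': 1
Scanning left to right for freq == 1:
  Position 0 ('b'): freq=3, skip
  Position 1 ('e'): unique! => answer = 1

1


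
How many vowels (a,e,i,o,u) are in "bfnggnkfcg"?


Input: bfnggnkfcg
Checking each character:
  'b' at position 0: consonant
  'f' at position 1: consonant
  'n' at position 2: consonant
  'g' at position 3: consonant
  'g' at position 4: consonant
  'n' at position 5: consonant
  'k' at position 6: consonant
  'f' at position 7: consonant
  'c' at position 8: consonant
  'g' at position 9: consonant
Total vowels: 0

0


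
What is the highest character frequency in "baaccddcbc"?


Input: baaccddcbc
Character counts:
  'a': 2
  'b': 2
  'c': 4
  'd': 2
Maximum frequency: 4

4


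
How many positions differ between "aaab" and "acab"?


Comparing "aaab" and "acab" position by position:
  Position 0: 'a' vs 'a' => same
  Position 1: 'a' vs 'c' => DIFFER
  Position 2: 'a' vs 'a' => same
  Position 3: 'b' vs 'b' => same
Positions that differ: 1

1


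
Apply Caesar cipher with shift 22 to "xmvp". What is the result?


Caesar cipher: shift "xmvp" by 22
  'x' (pos 23) + 22 = pos 19 = 't'
  'm' (pos 12) + 22 = pos 8 = 'i'
  'v' (pos 21) + 22 = pos 17 = 'r'
  'p' (pos 15) + 22 = pos 11 = 'l'
Result: tirl

tirl


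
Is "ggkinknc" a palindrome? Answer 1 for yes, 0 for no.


Input: ggkinknc
Reversed: cnknikgg
  Compare pos 0 ('g') with pos 7 ('c'): MISMATCH
  Compare pos 1 ('g') with pos 6 ('n'): MISMATCH
  Compare pos 2 ('k') with pos 5 ('k'): match
  Compare pos 3 ('i') with pos 4 ('n'): MISMATCH
Result: not a palindrome

0


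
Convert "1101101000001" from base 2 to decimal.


Input: "1101101000001" in base 2
Positional expansion:
  Digit '1' (value 1) x 2^12 = 4096
  Digit '1' (value 1) x 2^11 = 2048
  Digit '0' (value 0) x 2^10 = 0
  Digit '1' (value 1) x 2^9 = 512
  Digit '1' (value 1) x 2^8 = 256
  Digit '0' (value 0) x 2^7 = 0
  Digit '1' (value 1) x 2^6 = 64
  Digit '0' (value 0) x 2^5 = 0
  Digit '0' (value 0) x 2^4 = 0
  Digit '0' (value 0) x 2^3 = 0
  Digit '0' (value 0) x 2^2 = 0
  Digit '0' (value 0) x 2^1 = 0
  Digit '1' (value 1) x 2^0 = 1
Sum = 6977

6977


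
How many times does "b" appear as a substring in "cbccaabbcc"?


Searching for "b" in "cbccaabbcc"
Scanning each position:
  Position 0: "c" => no
  Position 1: "b" => MATCH
  Position 2: "c" => no
  Position 3: "c" => no
  Position 4: "a" => no
  Position 5: "a" => no
  Position 6: "b" => MATCH
  Position 7: "b" => MATCH
  Position 8: "c" => no
  Position 9: "c" => no
Total occurrences: 3

3


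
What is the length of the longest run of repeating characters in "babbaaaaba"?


Input: "babbaaaaba"
Scanning for longest run:
  Position 1 ('a'): new char, reset run to 1
  Position 2 ('b'): new char, reset run to 1
  Position 3 ('b'): continues run of 'b', length=2
  Position 4 ('a'): new char, reset run to 1
  Position 5 ('a'): continues run of 'a', length=2
  Position 6 ('a'): continues run of 'a', length=3
  Position 7 ('a'): continues run of 'a', length=4
  Position 8 ('b'): new char, reset run to 1
  Position 9 ('a'): new char, reset run to 1
Longest run: 'a' with length 4

4


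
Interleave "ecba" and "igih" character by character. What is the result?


Interleaving "ecba" and "igih":
  Position 0: 'e' from first, 'i' from second => "ei"
  Position 1: 'c' from first, 'g' from second => "cg"
  Position 2: 'b' from first, 'i' from second => "bi"
  Position 3: 'a' from first, 'h' from second => "ah"
Result: eicgbiah

eicgbiah


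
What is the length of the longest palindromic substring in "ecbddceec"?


Input: "ecbddceec"
Checking substrings for palindromes:
  [5:9] "ceec" (len 4) => palindrome
  [3:5] "dd" (len 2) => palindrome
  [6:8] "ee" (len 2) => palindrome
Longest palindromic substring: "ceec" with length 4

4


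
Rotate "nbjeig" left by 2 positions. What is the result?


Input: "nbjeig", rotate left by 2
First 2 characters: "nb"
Remaining characters: "jeig"
Concatenate remaining + first: "jeig" + "nb" = "jeignb"

jeignb


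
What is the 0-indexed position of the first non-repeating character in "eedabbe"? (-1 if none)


Input: eedabbe
Character frequencies:
  'a': 1
  'b': 2
  'd': 1
  'e': 3
Scanning left to right for freq == 1:
  Position 0 ('e'): freq=3, skip
  Position 1 ('e'): freq=3, skip
  Position 2 ('d'): unique! => answer = 2

2


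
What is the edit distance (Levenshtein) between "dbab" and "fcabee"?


Computing edit distance: "dbab" -> "fcabee"
DP table:
           f    c    a    b    e    e
      0    1    2    3    4    5    6
  d   1    1    2    3    4    5    6
  b   2    2    2    3    3    4    5
  a   3    3    3    2    3    4    5
  b   4    4    4    3    2    3    4
Edit distance = dp[4][6] = 4

4


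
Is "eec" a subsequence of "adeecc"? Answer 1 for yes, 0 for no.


Check if "eec" is a subsequence of "adeecc"
Greedy scan:
  Position 0 ('a'): no match needed
  Position 1 ('d'): no match needed
  Position 2 ('e'): matches sub[0] = 'e'
  Position 3 ('e'): matches sub[1] = 'e'
  Position 4 ('c'): matches sub[2] = 'c'
  Position 5 ('c'): no match needed
All 3 characters matched => is a subsequence

1


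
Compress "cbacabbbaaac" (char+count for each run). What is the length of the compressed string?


Input: cbacabbbaaac
Runs:
  'c' x 1 => "c1"
  'b' x 1 => "b1"
  'a' x 1 => "a1"
  'c' x 1 => "c1"
  'a' x 1 => "a1"
  'b' x 3 => "b3"
  'a' x 3 => "a3"
  'c' x 1 => "c1"
Compressed: "c1b1a1c1a1b3a3c1"
Compressed length: 16

16


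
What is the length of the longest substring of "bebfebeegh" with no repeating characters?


Input: "bebfebeegh"
Sliding window (track last position of each char):
  Position 0 ('b'): window [0,0] length 1 -- new best
  Position 1 ('e'): window [0,1] length 2 -- new best
  Position 2 ('b'): repeat (last at 0), move window start to 1
  Position 2 ('b'): window [1,2] length 2
  Position 3 ('f'): window [1,3] length 3 -- new best
  Position 4 ('e'): repeat (last at 1), move window start to 2
  Position 4 ('e'): window [2,4] length 3
  Position 5 ('b'): repeat (last at 2), move window start to 3
  Position 5 ('b'): window [3,5] length 3
  Position 6 ('e'): repeat (last at 4), move window start to 5
  Position 6 ('e'): window [5,6] length 2
  Position 7 ('e'): repeat (last at 6), move window start to 7
  Position 7 ('e'): window [7,7] length 1
  Position 8 ('g'): window [7,8] length 2
  Position 9 ('h'): window [7,9] length 3
Longest substring with no repeats: "ebf" with length 3

3


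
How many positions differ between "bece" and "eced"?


Comparing "bece" and "eced" position by position:
  Position 0: 'b' vs 'e' => DIFFER
  Position 1: 'e' vs 'c' => DIFFER
  Position 2: 'c' vs 'e' => DIFFER
  Position 3: 'e' vs 'd' => DIFFER
Positions that differ: 4

4


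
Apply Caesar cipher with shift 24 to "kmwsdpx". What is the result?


Caesar cipher: shift "kmwsdpx" by 24
  'k' (pos 10) + 24 = pos 8 = 'i'
  'm' (pos 12) + 24 = pos 10 = 'k'
  'w' (pos 22) + 24 = pos 20 = 'u'
  's' (pos 18) + 24 = pos 16 = 'q'
  'd' (pos 3) + 24 = pos 1 = 'b'
  'p' (pos 15) + 24 = pos 13 = 'n'
  'x' (pos 23) + 24 = pos 21 = 'v'
Result: ikuqbnv

ikuqbnv


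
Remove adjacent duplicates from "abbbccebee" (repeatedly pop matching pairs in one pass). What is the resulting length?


Input: abbbccebee
Stack-based adjacent duplicate removal:
  Read 'a': push. Stack: a
  Read 'b': push. Stack: ab
  Read 'b': matches stack top 'b' => pop. Stack: a
  Read 'b': push. Stack: ab
  Read 'c': push. Stack: abc
  Read 'c': matches stack top 'c' => pop. Stack: ab
  Read 'e': push. Stack: abe
  Read 'b': push. Stack: abeb
  Read 'e': push. Stack: abebe
  Read 'e': matches stack top 'e' => pop. Stack: abeb
Final stack: "abeb" (length 4)

4


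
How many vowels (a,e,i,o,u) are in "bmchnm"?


Input: bmchnm
Checking each character:
  'b' at position 0: consonant
  'm' at position 1: consonant
  'c' at position 2: consonant
  'h' at position 3: consonant
  'n' at position 4: consonant
  'm' at position 5: consonant
Total vowels: 0

0


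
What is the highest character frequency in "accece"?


Input: accece
Character counts:
  'a': 1
  'c': 3
  'e': 2
Maximum frequency: 3

3


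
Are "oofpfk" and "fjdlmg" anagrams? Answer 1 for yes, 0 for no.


Strings: "oofpfk", "fjdlmg"
Sorted first:  ffkoop
Sorted second: dfgjlm
Differ at position 0: 'f' vs 'd' => not anagrams

0


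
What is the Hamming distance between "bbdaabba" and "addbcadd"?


Comparing "bbdaabba" and "addbcadd" position by position:
  Position 0: 'b' vs 'a' => differ
  Position 1: 'b' vs 'd' => differ
  Position 2: 'd' vs 'd' => same
  Position 3: 'a' vs 'b' => differ
  Position 4: 'a' vs 'c' => differ
  Position 5: 'b' vs 'a' => differ
  Position 6: 'b' vs 'd' => differ
  Position 7: 'a' vs 'd' => differ
Total differences (Hamming distance): 7

7


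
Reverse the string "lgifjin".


Input: lgifjin
Reading characters right to left:
  Position 6: 'n'
  Position 5: 'i'
  Position 4: 'j'
  Position 3: 'f'
  Position 2: 'i'
  Position 1: 'g'
  Position 0: 'l'
Reversed: nijfigl

nijfigl


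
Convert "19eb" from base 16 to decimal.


Input: "19eb" in base 16
Positional expansion:
  Digit '1' (value 1) x 16^3 = 4096
  Digit '9' (value 9) x 16^2 = 2304
  Digit 'e' (value 14) x 16^1 = 224
  Digit 'b' (value 11) x 16^0 = 11
Sum = 6635

6635


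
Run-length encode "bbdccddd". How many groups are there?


Input: bbdccddd
Scanning for consecutive runs:
  Group 1: 'b' x 2 (positions 0-1)
  Group 2: 'd' x 1 (positions 2-2)
  Group 3: 'c' x 2 (positions 3-4)
  Group 4: 'd' x 3 (positions 5-7)
Total groups: 4

4


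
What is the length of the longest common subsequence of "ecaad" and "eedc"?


LCS of "ecaad" and "eedc"
DP table:
           e    e    d    c
      0    0    0    0    0
  e   0    1    1    1    1
  c   0    1    1    1    2
  a   0    1    1    1    2
  a   0    1    1    1    2
  d   0    1    1    2    2
LCS length = dp[5][4] = 2

2


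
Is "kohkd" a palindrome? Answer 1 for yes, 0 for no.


Input: kohkd
Reversed: dkhok
  Compare pos 0 ('k') with pos 4 ('d'): MISMATCH
  Compare pos 1 ('o') with pos 3 ('k'): MISMATCH
Result: not a palindrome

0


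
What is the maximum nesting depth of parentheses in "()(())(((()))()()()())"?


Input: "()(())(((()))()()()())"
Tracking depth:
  Position 0 '(': depth becomes 1
  Position 1 ')': depth becomes 0
  Position 2 '(': depth becomes 1
  Position 3 '(': depth becomes 2
  Position 4 ')': depth becomes 1
  Position 5 ')': depth becomes 0
  Position 6 '(': depth becomes 1
  Position 7 '(': depth becomes 2
  Position 8 '(': depth becomes 3
  Position 9 '(': depth becomes 4
  Position 10 ')': depth becomes 3
  Position 11 ')': depth becomes 2
  Position 12 ')': depth becomes 1
  Position 13 '(': depth becomes 2
  Position 14 ')': depth becomes 1
  Position 15 '(': depth becomes 2
  Position 16 ')': depth becomes 1
  Position 17 '(': depth becomes 2
  Position 18 ')': depth becomes 1
  Position 19 '(': depth becomes 2
  Position 20 ')': depth becomes 1
  Position 21 ')': depth becomes 0
Maximum depth reached: 4

4
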